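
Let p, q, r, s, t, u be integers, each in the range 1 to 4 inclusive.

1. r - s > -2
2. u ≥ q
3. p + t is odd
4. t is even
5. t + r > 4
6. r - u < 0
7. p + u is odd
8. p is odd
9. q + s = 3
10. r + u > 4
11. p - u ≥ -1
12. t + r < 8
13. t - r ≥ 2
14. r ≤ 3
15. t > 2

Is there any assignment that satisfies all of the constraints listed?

Setting (p, q, r, s, t, u) = (3, 2, 1, 1, 4, 4) satisfies everything: constraint 1: r - s = 0; constraint 5: t + r = 5; constraint 6: r - u = -3, and the others follow.

Satisfiable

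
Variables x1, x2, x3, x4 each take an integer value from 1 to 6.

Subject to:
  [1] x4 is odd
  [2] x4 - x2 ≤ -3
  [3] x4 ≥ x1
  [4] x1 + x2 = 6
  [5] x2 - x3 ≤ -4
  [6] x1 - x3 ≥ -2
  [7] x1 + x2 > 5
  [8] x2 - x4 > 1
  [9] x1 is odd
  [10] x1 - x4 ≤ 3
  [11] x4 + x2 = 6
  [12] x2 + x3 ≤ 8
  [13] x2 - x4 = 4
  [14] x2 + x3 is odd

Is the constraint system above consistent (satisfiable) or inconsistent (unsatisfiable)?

Constraints 2, 5, 6, and 10 give x4 − x1 ≥ -3, x1 − x3 ≥ -2, x3 − x2 ≥ 4, x2 − x4 ≥ 3.
Adding all 4 inequalities: the left sides telescope to 0, and the right sides sum to (-3) + (-2) + 4 + 3 = 2. So 0 ≥ 2, which is false.

Unsatisfiable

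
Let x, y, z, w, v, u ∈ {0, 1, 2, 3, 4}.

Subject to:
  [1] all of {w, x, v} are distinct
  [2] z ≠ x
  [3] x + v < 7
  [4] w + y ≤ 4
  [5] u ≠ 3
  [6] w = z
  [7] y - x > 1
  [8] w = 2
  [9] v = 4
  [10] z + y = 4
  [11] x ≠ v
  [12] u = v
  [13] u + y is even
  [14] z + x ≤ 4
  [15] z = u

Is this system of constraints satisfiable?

Constraint 8 fixes w = 2 and constraint 9 fixes v = 4. Constraints 6, 12, and 15 give w = z = u = v, so w = v. But 2 ≠ 4 — contradiction.

Unsatisfiable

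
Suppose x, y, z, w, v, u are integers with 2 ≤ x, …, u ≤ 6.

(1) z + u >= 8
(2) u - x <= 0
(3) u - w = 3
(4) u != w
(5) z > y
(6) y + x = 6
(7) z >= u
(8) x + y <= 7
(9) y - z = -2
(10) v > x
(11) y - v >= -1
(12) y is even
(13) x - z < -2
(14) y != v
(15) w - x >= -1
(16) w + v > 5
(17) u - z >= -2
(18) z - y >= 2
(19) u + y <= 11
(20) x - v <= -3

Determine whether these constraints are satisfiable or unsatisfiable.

Constraints 2, 11, 17, 18, and 20 give v − x ≥ 3, x − u ≥ 0, u − z ≥ -2, z − y ≥ 2, y − v ≥ -1.
Adding all 5 inequalities: the left sides telescope to 0, and the right sides sum to 3 + 0 + (-2) + 2 + (-1) = 2. So 0 ≥ 2, which is false.

Unsatisfiable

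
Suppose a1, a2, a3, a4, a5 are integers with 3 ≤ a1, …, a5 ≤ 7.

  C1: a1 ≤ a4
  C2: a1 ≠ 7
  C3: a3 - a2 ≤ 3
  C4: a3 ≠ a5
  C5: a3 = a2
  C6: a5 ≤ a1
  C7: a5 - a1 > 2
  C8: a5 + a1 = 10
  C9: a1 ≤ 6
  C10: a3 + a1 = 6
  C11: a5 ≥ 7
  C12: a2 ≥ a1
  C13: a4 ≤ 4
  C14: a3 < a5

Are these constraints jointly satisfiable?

From constraints 6 and 11: a1 ≥ a5 and a5 ≥ 7, so a1 ≥ 7. From constraints 1 and 13: a1 ≤ a4 and a4 ≤ 4, so a1 ≤ 4. But 4 < 7, so no value of a1 works.

Unsatisfiable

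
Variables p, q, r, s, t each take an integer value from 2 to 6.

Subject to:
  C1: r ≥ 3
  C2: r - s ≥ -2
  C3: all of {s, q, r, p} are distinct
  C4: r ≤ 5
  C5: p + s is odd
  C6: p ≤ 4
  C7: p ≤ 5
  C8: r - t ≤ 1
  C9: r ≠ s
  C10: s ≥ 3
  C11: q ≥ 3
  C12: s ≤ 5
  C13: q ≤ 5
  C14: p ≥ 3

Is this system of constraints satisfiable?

Constraints 1, 4, 7, 10, 11, 12, 13, and 14 confine each of s, q, r, p to the 3 values {3, …, 5}.
Constraint 3 requires all 4 of them to be distinct, but only 3 values are available — impossible by the pigeonhole principle.

Unsatisfiable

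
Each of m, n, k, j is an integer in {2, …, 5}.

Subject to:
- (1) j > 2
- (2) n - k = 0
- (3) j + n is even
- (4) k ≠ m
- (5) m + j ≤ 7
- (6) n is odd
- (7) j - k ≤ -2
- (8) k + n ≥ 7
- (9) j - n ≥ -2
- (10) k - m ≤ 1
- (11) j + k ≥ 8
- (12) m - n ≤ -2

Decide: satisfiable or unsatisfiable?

Unsatisfiable

Constraints 7, 9, 10, and 12 give m − k ≥ -1, k − j ≥ 2, j − n ≥ -2, n − m ≥ 2.
Adding all 4 inequalities: the left sides telescope to 0, and the right sides sum to (-1) + 2 + (-2) + 2 = 1. So 0 ≥ 1, which is false.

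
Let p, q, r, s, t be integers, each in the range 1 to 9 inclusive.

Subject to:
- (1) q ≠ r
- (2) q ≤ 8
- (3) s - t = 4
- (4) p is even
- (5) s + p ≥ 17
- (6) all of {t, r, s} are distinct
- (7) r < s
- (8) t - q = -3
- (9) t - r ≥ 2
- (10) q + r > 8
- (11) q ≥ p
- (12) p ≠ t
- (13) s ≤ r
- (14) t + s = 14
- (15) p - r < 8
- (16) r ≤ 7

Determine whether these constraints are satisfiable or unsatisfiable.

Unsatisfiable

From constraints 13 and 16: s ≤ r ≤ 7. From constraints 2 and 11: p ≤ q ≤ 8. Hence s + p ≤ 15. But constraint 5 requires s + p ≥ 17, and 17 > 15. Contradiction.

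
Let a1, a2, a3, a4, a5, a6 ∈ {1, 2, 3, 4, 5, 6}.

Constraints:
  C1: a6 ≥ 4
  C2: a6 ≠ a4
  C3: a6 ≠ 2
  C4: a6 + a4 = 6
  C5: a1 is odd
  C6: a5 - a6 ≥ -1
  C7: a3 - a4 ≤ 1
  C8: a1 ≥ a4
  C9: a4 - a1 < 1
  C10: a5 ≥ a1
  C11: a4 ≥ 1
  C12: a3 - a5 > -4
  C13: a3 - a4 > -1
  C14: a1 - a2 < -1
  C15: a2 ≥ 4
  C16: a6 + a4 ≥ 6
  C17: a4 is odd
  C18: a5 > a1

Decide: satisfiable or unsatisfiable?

Setting (a1, a2, a3, a4, a5, a6) = (3, 5, 1, 1, 4, 5) satisfies everything: constraint 4: a6 + a4 = 6; constraint 6: a5 - a6 = -1; constraint 7: a3 - a4 = 0, and the others follow.

Satisfiable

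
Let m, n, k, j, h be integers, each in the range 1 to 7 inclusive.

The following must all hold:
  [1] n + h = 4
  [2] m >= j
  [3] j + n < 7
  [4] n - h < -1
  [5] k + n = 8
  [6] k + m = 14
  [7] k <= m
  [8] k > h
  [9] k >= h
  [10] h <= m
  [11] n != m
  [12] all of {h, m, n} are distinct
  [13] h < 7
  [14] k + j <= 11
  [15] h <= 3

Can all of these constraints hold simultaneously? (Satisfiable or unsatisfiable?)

Satisfiable

Take m = 7, n = 1, k = 7, j = 3, h = 3. Then constraint 1: n + h = 4; constraint 3: j + n = 4, and every other listed constraint is also met.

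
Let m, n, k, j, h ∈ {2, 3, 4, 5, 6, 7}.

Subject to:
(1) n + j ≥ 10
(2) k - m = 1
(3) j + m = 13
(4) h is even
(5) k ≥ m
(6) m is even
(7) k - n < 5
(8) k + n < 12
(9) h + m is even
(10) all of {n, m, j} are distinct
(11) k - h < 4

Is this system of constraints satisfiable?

One satisfying assignment is m = 6, n = 3, k = 7, j = 7, h = 6.
For the less obvious constraints — constraint 1: n + j = 10; constraint 2: k - m = 1; constraint 3: j + m = 13 — and the others hold by inspection.

Satisfiable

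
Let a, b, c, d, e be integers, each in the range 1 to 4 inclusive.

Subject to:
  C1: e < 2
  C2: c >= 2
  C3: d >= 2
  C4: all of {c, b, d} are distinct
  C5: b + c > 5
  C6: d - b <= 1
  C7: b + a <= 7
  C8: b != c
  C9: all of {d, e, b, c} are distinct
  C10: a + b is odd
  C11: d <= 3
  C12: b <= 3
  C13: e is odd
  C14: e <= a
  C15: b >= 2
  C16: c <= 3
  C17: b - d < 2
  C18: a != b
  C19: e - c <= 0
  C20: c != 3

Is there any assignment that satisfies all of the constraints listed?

Constraints 2, 3, 11, 12, 15, and 16 confine each of c, b, d to the 2 values {2, 3}.
Constraint 4 requires all 3 of them to be distinct, but only 2 values are available — impossible by the pigeonhole principle.

Unsatisfiable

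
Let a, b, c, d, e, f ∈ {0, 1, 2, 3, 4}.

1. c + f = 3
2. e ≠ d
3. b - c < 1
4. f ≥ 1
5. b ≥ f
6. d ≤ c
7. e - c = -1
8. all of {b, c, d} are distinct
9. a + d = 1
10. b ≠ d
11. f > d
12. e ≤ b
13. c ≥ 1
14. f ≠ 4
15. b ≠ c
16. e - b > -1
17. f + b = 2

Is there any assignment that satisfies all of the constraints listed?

Satisfiable

Take a = 1, b = 1, c = 2, d = 0, e = 1, f = 1. Then constraint 1: c + f = 3; constraint 3: b - c = -1; constraint 7: e - c = -1, and every other listed constraint is also met.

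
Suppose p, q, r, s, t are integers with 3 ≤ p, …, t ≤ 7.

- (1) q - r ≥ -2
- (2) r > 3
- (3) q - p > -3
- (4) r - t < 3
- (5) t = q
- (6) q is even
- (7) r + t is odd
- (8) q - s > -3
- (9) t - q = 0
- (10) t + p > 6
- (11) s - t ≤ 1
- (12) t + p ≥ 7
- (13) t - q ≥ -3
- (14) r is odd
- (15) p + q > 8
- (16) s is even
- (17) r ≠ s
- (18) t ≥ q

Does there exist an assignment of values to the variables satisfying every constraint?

Satisfiable

One satisfying assignment is p = 5, q = 4, r = 5, s = 4, t = 4.
For the less obvious constraints — constraint 1: q - r = -1; constraint 3: q - p = -1; constraint 4: r - t = 1 — and the others hold by inspection.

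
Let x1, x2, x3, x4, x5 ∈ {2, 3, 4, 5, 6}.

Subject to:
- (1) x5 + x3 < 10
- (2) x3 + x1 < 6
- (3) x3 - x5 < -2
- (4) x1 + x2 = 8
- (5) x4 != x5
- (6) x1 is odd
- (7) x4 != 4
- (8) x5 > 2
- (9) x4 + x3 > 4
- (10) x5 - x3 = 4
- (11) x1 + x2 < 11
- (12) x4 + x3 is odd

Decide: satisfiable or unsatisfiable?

Satisfiable

Take x1 = 3, x2 = 5, x3 = 2, x4 = 5, x5 = 6. Then constraint 1: x5 + x3 = 8; constraint 2: x3 + x1 = 5; constraint 3: x3 - x5 = -4, and every other listed constraint is also met.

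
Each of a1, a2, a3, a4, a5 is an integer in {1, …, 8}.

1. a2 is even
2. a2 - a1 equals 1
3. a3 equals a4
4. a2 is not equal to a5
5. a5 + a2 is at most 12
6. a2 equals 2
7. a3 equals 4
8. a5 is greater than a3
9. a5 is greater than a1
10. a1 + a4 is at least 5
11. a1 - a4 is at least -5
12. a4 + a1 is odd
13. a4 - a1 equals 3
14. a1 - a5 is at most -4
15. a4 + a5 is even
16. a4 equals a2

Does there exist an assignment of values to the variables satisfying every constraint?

Constraint 7 fixes a3 = 4 and constraint 6 fixes a2 = 2. Constraints 3 and 16 give a3 = a4 = a2, so a3 = a2. But 4 ≠ 2 — contradiction.

Unsatisfiable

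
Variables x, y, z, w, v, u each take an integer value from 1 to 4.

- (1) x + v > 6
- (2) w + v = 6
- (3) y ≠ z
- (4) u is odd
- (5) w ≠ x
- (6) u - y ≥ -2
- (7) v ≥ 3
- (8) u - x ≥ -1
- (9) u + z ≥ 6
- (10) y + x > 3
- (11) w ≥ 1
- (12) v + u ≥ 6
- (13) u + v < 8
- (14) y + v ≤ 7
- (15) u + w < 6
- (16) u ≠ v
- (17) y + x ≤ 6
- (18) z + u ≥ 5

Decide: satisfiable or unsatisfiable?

Take x = 4, y = 2, z = 4, w = 2, v = 4, u = 3. Then constraint 1: x + v = 8; constraint 2: w + v = 6; constraint 6: u - y = 1, and every other listed constraint is also met.

Satisfiable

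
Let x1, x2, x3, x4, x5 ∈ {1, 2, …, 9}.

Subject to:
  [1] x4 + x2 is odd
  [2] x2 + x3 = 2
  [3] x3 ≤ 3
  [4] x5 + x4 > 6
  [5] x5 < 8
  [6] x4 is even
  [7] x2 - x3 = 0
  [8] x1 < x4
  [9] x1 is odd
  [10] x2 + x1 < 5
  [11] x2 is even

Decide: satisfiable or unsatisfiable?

Constraint 6 makes x4 even and constraint 11 makes x2 even, so x4 + x2 must be even. Constraint 1 says x4 + x2 is odd — contradiction.

Unsatisfiable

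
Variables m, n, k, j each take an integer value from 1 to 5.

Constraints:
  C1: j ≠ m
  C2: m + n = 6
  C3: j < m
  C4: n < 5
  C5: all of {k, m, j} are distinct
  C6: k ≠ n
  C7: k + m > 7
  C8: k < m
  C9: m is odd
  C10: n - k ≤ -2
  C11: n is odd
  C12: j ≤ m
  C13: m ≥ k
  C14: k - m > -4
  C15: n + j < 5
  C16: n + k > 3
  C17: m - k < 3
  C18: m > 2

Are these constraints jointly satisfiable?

Setting (m, n, k, j) = (5, 1, 4, 1) satisfies everything: constraint 2: m + n = 6; constraint 7: k + m = 9, and the others follow.

Satisfiable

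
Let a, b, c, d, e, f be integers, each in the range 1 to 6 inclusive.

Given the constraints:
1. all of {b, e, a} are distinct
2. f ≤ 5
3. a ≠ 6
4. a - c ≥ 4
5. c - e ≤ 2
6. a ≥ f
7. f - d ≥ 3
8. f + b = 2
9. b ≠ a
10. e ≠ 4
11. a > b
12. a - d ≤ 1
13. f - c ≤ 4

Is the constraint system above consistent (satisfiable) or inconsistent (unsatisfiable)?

Unsatisfiable

Constraints 4, 7, 12, and 13 give a − c ≥ 4, c − f ≥ -4, f − d ≥ 3, d − a ≥ -1.
Adding all 4 inequalities: the left sides telescope to 0, and the right sides sum to 4 + (-4) + 3 + (-1) = 2. So 0 ≥ 2, which is false.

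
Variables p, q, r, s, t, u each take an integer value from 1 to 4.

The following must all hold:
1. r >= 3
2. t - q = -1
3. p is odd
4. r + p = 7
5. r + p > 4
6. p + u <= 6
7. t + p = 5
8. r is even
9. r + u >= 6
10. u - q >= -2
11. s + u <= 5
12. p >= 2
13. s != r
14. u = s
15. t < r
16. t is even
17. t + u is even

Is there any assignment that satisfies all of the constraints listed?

Setting (p, q, r, s, t, u) = (3, 3, 4, 2, 2, 2) satisfies everything: constraint 2: t - q = -1; constraint 4: r + p = 7, and the others follow.

Satisfiable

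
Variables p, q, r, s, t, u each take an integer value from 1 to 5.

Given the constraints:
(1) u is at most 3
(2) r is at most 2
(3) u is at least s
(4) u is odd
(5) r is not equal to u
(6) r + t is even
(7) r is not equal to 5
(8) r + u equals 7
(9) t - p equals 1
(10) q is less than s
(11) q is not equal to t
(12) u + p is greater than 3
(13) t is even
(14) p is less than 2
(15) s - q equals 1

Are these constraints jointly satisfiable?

Unsatisfiable

From constraint 2: r ≤ 2. From constraint 1: u ≤ 3. Hence r + u ≤ 5. But constraint 8 requires r + u = 7, and 7 > 5. Contradiction.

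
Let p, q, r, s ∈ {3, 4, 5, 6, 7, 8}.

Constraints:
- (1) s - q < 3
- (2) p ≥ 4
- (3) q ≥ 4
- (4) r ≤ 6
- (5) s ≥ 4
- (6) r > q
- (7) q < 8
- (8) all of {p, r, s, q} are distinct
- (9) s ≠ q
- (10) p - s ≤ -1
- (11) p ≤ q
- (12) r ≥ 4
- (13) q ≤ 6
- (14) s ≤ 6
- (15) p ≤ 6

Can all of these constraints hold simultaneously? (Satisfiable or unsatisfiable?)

Constraints 2, 3, 4, 5, 12, 13, 14, and 15 confine each of p, r, s, q to the 3 values {4, …, 6}.
Constraint 8 requires all 4 of them to be distinct, but only 3 values are available — impossible by the pigeonhole principle.

Unsatisfiable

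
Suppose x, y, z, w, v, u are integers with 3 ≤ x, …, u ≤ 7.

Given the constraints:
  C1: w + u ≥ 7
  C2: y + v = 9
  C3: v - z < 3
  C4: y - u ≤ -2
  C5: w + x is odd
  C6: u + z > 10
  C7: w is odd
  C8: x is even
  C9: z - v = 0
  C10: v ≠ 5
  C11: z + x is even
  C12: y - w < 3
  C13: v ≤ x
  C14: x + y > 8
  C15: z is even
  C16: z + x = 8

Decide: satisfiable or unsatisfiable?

Take x = 4, y = 5, z = 4, w = 3, v = 4, u = 7. Then constraint 1: w + u = 10; constraint 2: y + v = 9, and every other listed constraint is also met.

Satisfiable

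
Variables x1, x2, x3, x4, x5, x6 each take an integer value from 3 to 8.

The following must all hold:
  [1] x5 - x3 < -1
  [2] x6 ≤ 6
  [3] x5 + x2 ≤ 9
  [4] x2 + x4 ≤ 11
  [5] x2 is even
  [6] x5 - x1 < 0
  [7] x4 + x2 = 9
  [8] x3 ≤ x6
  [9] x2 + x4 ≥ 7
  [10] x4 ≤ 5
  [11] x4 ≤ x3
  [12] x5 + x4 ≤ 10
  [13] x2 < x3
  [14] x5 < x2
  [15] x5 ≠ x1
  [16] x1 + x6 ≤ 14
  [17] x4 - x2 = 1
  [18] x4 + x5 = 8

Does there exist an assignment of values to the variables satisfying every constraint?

Setting (x1, x2, x3, x4, x5, x6) = (5, 4, 5, 5, 3, 6) satisfies everything: constraint 1: x5 - x3 = -2; constraint 3: x5 + x2 = 7; constraint 4: x2 + x4 = 9, and the others follow.

Satisfiable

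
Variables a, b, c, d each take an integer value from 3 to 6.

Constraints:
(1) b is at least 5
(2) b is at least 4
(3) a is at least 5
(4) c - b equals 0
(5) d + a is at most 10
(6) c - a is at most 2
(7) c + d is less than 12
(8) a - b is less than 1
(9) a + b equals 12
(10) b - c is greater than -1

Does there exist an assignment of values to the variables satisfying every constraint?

Satisfiable

Setting (a, b, c, d) = (6, 6, 6, 3) satisfies everything: constraint 4: c - b = 0; constraint 5: d + a = 9; constraint 6: c - a = 0, and the others follow.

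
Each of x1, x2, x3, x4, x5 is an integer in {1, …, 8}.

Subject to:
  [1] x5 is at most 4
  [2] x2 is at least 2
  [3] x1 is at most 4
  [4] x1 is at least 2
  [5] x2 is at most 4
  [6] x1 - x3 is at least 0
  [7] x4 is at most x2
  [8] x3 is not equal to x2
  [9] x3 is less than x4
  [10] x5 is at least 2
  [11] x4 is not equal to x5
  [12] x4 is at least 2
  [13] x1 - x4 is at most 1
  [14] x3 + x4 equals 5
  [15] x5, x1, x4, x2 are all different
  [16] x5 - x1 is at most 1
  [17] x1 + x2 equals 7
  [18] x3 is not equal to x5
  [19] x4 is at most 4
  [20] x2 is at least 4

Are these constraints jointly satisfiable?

Constraints 1, 2, 3, 4, 5, 10, 12, and 19 confine each of x5, x1, x4, x2 to the 3 values {2, …, 4}.
Constraint 15 requires all 4 of them to be distinct, but only 3 values are available — impossible by the pigeonhole principle.

Unsatisfiable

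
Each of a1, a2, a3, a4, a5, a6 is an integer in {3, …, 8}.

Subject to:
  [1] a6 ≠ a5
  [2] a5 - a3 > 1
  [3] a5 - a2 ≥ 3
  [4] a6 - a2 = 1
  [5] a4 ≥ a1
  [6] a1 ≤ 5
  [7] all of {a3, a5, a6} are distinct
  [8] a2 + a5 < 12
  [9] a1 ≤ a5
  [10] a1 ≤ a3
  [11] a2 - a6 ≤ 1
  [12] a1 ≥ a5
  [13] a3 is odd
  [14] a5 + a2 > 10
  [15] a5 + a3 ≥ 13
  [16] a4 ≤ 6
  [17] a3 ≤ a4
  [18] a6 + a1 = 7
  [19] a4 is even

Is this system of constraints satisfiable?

From constraints 6 and 12: a5 ≤ a1 ≤ 5. From constraints 16 and 17: a3 ≤ a4 ≤ 6. Hence a5 + a3 ≤ 11. But constraint 15 requires a5 + a3 ≥ 13, and 13 > 11. Contradiction.

Unsatisfiable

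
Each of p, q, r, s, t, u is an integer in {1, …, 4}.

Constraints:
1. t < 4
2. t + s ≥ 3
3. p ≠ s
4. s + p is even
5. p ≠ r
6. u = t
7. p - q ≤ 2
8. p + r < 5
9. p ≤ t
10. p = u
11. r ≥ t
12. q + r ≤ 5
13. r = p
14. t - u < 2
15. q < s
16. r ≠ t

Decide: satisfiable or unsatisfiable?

From constraints 6, 10, and 13, r = p = u = t, so r = t. But constraint 16 says r ≠ t. Contradiction.

Unsatisfiable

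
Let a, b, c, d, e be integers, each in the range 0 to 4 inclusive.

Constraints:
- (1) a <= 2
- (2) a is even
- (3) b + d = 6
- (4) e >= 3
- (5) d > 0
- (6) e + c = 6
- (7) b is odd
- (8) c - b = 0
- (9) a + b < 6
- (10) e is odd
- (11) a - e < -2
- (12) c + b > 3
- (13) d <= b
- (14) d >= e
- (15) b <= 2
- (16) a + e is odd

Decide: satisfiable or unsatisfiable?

Unsatisfiable

From constraints 4 and 14: d ≥ e and e ≥ 3, so d ≥ 3. From constraints 13 and 15: d ≤ b and b ≤ 2, so d ≤ 2. But 2 < 3, so no value of d works.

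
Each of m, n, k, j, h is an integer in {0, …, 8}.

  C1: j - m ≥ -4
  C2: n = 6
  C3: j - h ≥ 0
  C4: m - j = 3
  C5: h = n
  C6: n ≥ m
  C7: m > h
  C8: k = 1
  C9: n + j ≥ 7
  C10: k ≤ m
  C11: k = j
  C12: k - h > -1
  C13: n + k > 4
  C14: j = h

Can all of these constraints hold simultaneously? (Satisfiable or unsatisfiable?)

Unsatisfiable

Constraint 8 fixes k = 1 and constraint 2 fixes n = 6. Constraints 5, 11, and 14 give k = j = h = n, so k = n. But 1 ≠ 6 — contradiction.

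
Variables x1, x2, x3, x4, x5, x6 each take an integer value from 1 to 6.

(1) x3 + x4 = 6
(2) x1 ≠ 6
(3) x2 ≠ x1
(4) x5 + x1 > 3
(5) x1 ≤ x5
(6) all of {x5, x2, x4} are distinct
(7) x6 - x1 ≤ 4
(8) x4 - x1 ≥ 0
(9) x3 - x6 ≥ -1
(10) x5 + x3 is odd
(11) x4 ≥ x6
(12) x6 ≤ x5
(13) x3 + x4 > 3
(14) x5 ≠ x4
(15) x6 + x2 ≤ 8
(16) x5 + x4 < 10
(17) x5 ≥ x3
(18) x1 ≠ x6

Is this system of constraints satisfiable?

Satisfiable

The assignment x1 = 1, x2 = 3, x3 = 2, x4 = 4, x5 = 5, x6 = 2 works:
  constraint 1 holds since x3 + x4 = 6.
  constraint 4 holds since x5 + x1 = 6.
  constraint 7 holds since x6 - x1 = 1.
The rest check out directly.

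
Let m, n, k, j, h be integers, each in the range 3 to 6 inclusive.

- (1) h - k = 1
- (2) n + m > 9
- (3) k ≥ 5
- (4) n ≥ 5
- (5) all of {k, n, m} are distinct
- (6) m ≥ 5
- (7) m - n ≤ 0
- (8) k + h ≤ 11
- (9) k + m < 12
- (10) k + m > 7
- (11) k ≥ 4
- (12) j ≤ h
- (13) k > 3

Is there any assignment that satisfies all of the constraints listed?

Unsatisfiable

Constraints 3, 4, and 6 confine each of k, n, m to the 2 values {5, 6} (the domain already gives each ≤ 6).
Constraint 5 requires all 3 of them to be distinct, but only 2 values are available — impossible by the pigeonhole principle.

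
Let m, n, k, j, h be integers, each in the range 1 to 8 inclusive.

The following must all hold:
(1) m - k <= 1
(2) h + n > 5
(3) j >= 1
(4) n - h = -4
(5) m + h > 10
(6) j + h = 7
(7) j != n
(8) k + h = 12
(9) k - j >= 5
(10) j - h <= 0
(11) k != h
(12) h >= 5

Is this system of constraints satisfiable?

Satisfiable

Try m = 6, n = 1, k = 7, j = 2, h = 5.
Check constraint 1: m - k = -1; constraint 2: h + n = 6. The remaining constraints are straightforward to verify.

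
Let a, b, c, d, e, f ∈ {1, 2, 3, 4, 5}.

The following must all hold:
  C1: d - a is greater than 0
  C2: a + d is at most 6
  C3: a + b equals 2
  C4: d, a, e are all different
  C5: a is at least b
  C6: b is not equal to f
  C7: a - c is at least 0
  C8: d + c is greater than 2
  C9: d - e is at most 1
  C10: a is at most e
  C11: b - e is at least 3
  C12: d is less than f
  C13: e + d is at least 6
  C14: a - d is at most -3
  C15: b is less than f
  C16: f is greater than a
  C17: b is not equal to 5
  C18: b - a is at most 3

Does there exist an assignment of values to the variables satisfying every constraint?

Unsatisfiable

Constraints 9, 11, 14, and 18 give a − b ≥ -3, b − e ≥ 3, e − d ≥ -1, d − a ≥ 3.
Adding all 4 inequalities: the left sides telescope to 0, and the right sides sum to (-3) + 3 + (-1) + 3 = 2. So 0 ≥ 2, which is false.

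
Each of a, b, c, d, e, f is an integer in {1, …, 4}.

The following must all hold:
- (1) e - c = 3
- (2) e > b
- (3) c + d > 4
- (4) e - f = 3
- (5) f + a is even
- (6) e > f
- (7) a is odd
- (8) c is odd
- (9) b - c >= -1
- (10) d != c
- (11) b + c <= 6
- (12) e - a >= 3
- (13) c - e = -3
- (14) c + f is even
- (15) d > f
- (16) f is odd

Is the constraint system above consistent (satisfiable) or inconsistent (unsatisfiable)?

Satisfiable

One satisfying assignment is a = 1, b = 3, c = 1, d = 4, e = 4, f = 1.
For the less obvious constraints — constraint 1: e - c = 3; constraint 3: c + d = 5 — and the others hold by inspection.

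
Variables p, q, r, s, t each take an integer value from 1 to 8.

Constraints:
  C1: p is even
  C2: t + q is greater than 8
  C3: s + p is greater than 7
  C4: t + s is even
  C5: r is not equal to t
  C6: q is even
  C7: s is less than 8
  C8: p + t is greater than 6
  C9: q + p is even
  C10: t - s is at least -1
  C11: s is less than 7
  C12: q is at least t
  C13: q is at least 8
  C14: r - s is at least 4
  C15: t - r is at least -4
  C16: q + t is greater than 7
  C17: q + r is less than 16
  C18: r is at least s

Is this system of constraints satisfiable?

Satisfiable

One satisfying assignment is p = 8, q = 8, r = 5, s = 1, t = 1.
For the less obvious constraints — constraint 2: t + q = 9; constraint 3: s + p = 9; constraint 8: p + t = 9 — and the others hold by inspection.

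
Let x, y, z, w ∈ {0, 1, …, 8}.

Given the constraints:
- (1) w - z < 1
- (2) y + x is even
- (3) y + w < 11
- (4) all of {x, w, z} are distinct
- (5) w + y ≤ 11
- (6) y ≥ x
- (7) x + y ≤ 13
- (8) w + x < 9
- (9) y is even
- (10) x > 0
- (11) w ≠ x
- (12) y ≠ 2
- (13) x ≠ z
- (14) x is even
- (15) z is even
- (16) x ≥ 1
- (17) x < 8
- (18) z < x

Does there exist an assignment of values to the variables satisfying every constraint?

Satisfiable

Try x = 6, y = 6, z = 4, w = 2.
Check constraint 1: w - z = -2; constraint 3: y + w = 8; constraint 5: w + y = 8. The remaining constraints are straightforward to verify.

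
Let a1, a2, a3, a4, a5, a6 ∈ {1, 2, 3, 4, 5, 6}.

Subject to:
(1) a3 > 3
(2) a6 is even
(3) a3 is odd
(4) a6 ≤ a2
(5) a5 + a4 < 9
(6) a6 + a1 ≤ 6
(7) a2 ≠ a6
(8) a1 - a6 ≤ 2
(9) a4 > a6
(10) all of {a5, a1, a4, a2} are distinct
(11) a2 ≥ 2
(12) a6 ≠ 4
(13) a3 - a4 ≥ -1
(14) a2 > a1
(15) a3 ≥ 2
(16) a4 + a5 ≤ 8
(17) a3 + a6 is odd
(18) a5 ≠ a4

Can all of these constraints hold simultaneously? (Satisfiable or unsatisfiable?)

Satisfiable

Try a1 = 2, a2 = 6, a3 = 5, a4 = 5, a5 = 1, a6 = 2.
Check constraint 5: a5 + a4 = 6; constraint 6: a6 + a1 = 4. The remaining constraints are straightforward to verify.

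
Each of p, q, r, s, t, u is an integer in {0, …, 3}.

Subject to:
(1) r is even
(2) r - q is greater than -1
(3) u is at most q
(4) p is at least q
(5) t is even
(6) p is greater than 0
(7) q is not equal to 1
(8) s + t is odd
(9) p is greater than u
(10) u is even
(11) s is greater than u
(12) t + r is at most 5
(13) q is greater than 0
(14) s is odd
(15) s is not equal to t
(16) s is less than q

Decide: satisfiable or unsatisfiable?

Satisfiable

The assignment p = 2, q = 2, r = 2, s = 1, t = 0, u = 0 works:
  constraint 1 holds since r = 2 is even.
  constraint 2 holds since r - q = 0.
  constraint 12 holds since t + r = 2.
The rest check out directly.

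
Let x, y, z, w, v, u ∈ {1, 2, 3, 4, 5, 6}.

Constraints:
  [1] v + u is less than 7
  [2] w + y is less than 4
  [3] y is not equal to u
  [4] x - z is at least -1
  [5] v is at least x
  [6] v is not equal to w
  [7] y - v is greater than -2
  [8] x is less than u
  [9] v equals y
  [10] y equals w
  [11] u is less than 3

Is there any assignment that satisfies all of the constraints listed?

Unsatisfiable

From constraints 9 and 10, v = y = w, so v = w. But constraint 6 says v ≠ w. Contradiction.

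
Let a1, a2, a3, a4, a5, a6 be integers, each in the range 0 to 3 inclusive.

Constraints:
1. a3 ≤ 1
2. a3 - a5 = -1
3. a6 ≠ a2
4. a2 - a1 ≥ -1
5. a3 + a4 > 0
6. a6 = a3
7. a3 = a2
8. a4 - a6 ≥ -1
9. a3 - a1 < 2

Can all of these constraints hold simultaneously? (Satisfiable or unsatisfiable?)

Unsatisfiable

From constraints 6 and 7, a6 = a3 = a2, so a6 = a2. But constraint 3 says a6 ≠ a2. Contradiction.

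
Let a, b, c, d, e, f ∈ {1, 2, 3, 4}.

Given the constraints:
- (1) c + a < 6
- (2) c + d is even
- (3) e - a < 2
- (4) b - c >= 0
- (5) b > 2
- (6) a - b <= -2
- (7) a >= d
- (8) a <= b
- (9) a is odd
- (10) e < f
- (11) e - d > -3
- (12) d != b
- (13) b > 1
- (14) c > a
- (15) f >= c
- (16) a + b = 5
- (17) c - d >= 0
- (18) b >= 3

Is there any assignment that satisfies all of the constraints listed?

Satisfiable

Setting (a, b, c, d, e, f) = (1, 4, 3, 1, 1, 4) satisfies everything: constraint 1: c + a = 4; constraint 3: e - a = 0; constraint 4: b - c = 1, and the others follow.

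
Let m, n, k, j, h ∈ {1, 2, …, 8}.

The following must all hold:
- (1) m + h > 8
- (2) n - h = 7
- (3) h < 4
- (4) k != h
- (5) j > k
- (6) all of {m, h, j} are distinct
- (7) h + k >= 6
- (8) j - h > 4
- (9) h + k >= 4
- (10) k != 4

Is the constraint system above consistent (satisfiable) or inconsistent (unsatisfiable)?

One satisfying assignment is m = 8, n = 8, k = 5, j = 6, h = 1.
For the less obvious constraints — constraint 1: m + h = 9; constraint 2: n - h = 7; constraint 7: h + k = 6 — and the others hold by inspection.

Satisfiable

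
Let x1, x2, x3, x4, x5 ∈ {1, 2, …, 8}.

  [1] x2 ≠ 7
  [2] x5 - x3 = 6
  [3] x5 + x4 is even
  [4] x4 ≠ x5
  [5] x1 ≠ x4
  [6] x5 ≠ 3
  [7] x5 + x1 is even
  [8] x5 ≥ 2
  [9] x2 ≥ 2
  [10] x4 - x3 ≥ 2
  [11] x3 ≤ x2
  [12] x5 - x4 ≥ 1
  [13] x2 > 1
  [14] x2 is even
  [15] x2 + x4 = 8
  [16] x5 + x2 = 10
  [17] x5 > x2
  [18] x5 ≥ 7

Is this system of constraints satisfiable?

Try x1 = 2, x2 = 2, x3 = 2, x4 = 6, x5 = 8.
Check constraint 2: x5 - x3 = 6; constraint 10: x4 - x3 = 4; constraint 12: x5 - x4 = 2. The remaining constraints are straightforward to verify.

Satisfiable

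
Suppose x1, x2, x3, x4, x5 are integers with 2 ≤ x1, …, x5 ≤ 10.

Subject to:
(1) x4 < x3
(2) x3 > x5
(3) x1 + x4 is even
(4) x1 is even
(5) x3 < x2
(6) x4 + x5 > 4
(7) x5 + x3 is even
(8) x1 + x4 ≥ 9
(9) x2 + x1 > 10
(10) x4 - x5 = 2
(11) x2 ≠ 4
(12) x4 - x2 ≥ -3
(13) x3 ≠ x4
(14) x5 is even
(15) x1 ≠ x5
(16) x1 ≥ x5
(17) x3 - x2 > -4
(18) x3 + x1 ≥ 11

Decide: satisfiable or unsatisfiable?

Satisfiable

The assignment x1 = 6, x2 = 7, x3 = 6, x4 = 4, x5 = 2 works:
  constraint 6 holds since x4 + x5 = 6.
  constraint 8 holds since x1 + x4 = 10.
The rest check out directly.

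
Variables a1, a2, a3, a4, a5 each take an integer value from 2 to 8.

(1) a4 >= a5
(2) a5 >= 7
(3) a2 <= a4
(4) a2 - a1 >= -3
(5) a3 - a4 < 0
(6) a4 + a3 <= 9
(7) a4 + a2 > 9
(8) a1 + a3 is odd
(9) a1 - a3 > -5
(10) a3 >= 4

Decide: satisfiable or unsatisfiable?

Unsatisfiable

From constraints 1 and 2: a4 ≥ a5 ≥ 7. From constraint 10: a3 ≥ 4. Hence a4 + a3 ≥ 11. But constraint 6 requires a4 + a3 ≤ 9, and 9 < 11. Contradiction.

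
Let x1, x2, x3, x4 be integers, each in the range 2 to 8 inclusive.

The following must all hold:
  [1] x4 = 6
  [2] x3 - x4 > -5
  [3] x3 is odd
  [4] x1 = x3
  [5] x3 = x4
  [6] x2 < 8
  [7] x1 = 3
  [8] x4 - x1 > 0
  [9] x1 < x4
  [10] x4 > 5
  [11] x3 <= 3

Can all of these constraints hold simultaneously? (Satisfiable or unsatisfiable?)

Unsatisfiable

Constraint 7 fixes x1 = 3 and constraint 1 fixes x4 = 6. Constraints 4 and 5 give x1 = x3 = x4, so x1 = x4. But 3 ≠ 6 — contradiction.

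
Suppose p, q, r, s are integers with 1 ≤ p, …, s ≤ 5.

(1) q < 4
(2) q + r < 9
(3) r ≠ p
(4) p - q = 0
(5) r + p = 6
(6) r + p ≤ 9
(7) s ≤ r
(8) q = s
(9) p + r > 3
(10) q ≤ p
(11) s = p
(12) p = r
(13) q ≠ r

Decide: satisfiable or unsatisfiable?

From constraints 8, 11, and 12, q = s = p = r, so q = r. But constraint 13 says q ≠ r. Contradiction.

Unsatisfiable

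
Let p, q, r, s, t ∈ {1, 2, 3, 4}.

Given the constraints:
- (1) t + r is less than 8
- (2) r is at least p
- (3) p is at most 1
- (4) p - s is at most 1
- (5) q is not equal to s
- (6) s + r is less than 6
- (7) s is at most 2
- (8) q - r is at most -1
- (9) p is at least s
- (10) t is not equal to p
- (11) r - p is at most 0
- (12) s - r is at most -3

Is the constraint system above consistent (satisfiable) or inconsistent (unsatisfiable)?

Constraints 4, 11, and 12 give s − p ≥ -1, p − r ≥ 0, r − s ≥ 3.
Adding all 3 inequalities: the left sides telescope to 0, and the right sides sum to (-1) + 0 + 3 = 2. So 0 ≥ 2, which is false.

Unsatisfiable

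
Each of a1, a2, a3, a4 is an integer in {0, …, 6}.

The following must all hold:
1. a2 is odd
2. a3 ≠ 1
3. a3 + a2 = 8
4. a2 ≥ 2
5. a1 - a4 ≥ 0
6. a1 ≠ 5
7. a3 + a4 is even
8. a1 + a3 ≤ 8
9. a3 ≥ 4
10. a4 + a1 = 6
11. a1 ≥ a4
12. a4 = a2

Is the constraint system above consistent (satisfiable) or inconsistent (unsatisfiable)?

Setting (a1, a2, a3, a4) = (3, 3, 5, 3) satisfies everything: constraint 3: a3 + a2 = 8; constraint 5: a1 - a4 = 0; constraint 8: a1 + a3 = 8, and the others follow.

Satisfiable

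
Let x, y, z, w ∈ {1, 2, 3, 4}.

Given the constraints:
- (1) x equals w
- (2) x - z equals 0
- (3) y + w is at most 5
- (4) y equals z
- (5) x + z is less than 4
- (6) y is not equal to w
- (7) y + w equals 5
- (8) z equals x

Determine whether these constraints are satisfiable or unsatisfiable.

From constraints 1, 4, and 8, y = z = x = w, so y = w. But constraint 6 says y ≠ w. Contradiction.

Unsatisfiable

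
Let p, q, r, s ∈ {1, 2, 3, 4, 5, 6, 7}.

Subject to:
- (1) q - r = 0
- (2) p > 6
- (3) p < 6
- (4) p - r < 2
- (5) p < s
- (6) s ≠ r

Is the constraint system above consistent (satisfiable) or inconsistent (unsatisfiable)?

Unsatisfiable

From constraint 2: p ≥ 7. From constraint 3: p ≤ 5. But 5 < 7, so no value of p works.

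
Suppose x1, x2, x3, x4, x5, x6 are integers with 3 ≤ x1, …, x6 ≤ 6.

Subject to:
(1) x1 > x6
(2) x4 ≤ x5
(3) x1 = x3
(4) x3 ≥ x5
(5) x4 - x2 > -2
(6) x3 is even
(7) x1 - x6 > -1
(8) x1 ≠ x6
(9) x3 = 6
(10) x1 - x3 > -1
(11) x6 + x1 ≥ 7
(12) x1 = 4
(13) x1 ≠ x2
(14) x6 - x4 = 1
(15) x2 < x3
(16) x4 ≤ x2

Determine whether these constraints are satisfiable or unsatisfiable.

Unsatisfiable

Constraint 12 fixes x1 = 4 and constraint 9 fixes x3 = 6, but constraint 3 requires x1 = x3. Since 4 ≠ 6, contradiction.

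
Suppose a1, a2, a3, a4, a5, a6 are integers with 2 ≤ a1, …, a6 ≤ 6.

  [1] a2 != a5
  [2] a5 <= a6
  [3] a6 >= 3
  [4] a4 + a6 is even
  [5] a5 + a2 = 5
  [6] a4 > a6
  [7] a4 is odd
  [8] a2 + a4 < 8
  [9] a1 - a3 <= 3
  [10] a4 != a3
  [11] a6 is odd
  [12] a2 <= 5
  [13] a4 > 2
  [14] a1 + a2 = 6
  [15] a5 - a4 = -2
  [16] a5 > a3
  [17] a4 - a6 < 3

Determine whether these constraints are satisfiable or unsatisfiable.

Setting (a1, a2, a3, a4, a5, a6) = (4, 2, 2, 5, 3, 3) satisfies everything: constraint 5: a5 + a2 = 5; constraint 8: a2 + a4 = 7; constraint 9: a1 - a3 = 2, and the others follow.

Satisfiable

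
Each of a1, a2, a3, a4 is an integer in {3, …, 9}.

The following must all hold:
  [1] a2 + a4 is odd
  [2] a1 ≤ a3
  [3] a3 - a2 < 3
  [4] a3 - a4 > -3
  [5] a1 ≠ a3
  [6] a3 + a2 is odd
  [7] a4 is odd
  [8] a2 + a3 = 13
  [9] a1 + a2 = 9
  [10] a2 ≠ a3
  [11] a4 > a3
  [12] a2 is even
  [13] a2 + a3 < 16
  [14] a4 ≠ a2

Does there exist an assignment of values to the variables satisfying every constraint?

Satisfiable

Setting (a1, a2, a3, a4) = (3, 6, 7, 9) satisfies everything: constraint 3: a3 - a2 = 1; constraint 4: a3 - a4 = -2; constraint 8: a2 + a3 = 13, and the others follow.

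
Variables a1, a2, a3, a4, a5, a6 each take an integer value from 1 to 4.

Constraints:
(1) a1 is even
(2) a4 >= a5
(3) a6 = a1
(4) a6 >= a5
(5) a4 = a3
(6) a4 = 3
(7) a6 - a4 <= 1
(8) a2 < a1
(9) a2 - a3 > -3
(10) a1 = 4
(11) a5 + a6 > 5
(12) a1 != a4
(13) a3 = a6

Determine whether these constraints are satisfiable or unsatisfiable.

Unsatisfiable

Constraint 6 fixes a4 = 3 and constraint 10 fixes a1 = 4. Constraints 3, 5, and 13 give a4 = a3 = a6 = a1, so a4 = a1. But 3 ≠ 4 — contradiction.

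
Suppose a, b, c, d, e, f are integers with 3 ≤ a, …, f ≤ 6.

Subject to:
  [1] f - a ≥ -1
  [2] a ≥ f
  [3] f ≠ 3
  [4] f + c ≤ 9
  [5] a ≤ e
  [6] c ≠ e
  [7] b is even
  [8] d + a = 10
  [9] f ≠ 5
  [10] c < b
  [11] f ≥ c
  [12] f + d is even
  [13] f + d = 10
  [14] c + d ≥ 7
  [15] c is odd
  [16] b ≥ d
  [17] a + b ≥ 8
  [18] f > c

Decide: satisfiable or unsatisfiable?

The assignment a = 6, b = 4, c = 3, d = 4, e = 6, f = 6 works:
  constraint 1 holds since f - a = 0.
  constraint 4 holds since f + c = 9.
The rest check out directly.

Satisfiable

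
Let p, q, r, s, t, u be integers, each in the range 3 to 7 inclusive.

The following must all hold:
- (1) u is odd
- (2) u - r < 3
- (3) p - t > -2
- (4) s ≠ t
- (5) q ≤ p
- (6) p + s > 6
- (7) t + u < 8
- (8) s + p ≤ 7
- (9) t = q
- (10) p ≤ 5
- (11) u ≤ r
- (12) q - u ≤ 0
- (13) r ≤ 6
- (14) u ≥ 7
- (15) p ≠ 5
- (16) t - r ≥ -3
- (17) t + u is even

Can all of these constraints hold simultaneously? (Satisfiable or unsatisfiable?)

From constraints 11 and 14: r ≥ u and u ≥ 7, so r ≥ 7. From constraint 13: r ≤ 6. But 6 < 7, so no value of r works.

Unsatisfiable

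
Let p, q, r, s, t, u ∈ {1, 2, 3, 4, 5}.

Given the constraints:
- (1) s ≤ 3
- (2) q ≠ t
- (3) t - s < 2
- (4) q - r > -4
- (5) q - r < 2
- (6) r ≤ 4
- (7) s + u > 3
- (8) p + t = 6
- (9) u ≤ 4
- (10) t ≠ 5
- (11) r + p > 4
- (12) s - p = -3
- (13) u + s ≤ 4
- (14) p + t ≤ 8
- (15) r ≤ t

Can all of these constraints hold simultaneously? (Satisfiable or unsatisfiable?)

Satisfiable

Try p = 4, q = 1, r = 2, s = 1, t = 2, u = 3.
Check constraint 3: t - s = 1; constraint 4: q - r = -1. The remaining constraints are straightforward to verify.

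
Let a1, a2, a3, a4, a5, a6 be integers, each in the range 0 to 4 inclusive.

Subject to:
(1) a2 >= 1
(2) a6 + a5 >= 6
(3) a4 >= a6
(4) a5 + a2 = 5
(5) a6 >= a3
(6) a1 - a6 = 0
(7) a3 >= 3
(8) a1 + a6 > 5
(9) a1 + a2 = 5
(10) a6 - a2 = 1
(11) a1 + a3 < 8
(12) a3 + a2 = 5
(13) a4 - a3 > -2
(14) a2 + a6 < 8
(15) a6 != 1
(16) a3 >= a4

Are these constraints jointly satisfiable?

Take a1 = 3, a2 = 2, a3 = 3, a4 = 3, a5 = 3, a6 = 3. Then constraint 2: a6 + a5 = 6; constraint 4: a5 + a2 = 5, and every other listed constraint is also met.

Satisfiable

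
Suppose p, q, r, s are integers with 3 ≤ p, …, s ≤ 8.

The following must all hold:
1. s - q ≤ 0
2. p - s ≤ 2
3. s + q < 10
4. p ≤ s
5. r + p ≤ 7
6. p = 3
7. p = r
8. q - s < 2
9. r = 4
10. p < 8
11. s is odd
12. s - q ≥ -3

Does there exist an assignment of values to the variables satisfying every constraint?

Constraint 6 fixes p = 3 and constraint 9 fixes r = 4, but constraint 7 requires p = r. Since 3 ≠ 4, contradiction.

Unsatisfiable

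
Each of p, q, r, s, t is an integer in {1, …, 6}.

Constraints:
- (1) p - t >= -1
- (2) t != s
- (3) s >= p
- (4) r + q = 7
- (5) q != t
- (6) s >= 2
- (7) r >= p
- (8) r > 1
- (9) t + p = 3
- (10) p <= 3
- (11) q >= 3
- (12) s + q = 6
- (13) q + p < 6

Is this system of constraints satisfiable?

Satisfiable

Setting (p, q, r, s, t) = (2, 3, 4, 3, 1) satisfies everything: constraint 1: p - t = 1; constraint 4: r + q = 7, and the others follow.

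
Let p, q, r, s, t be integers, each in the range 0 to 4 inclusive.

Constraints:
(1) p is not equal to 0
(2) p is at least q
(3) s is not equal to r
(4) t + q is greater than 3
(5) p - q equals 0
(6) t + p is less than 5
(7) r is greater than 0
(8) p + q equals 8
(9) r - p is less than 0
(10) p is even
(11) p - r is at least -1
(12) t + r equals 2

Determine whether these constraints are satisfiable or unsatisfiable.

One satisfying assignment is p = 4, q = 4, r = 2, s = 3, t = 0.
For the less obvious constraints — constraint 4: t + q = 4; constraint 5: p - q = 0 — and the others hold by inspection.

Satisfiable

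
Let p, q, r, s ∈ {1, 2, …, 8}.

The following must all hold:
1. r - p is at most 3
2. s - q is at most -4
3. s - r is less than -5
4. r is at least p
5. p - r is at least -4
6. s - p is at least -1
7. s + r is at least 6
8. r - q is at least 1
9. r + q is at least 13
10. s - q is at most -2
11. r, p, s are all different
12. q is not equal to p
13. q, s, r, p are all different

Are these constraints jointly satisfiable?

Unsatisfiable

Constraints 1, 2, 6, and 8 give s − p ≥ -1, p − r ≥ -3, r − q ≥ 1, q − s ≥ 4.
Adding all 4 inequalities: the left sides telescope to 0, and the right sides sum to (-1) + (-3) + 1 + 4 = 1. So 0 ≥ 1, which is false.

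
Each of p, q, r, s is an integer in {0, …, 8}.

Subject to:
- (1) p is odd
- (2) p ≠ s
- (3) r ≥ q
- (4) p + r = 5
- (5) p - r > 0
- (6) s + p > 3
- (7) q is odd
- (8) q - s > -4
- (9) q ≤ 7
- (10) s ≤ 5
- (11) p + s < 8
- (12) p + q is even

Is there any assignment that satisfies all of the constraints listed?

Satisfiable

Try p = 3, q = 1, r = 2, s = 2.
Check constraint 4: p + r = 5; constraint 5: p - r = 1. The remaining constraints are straightforward to verify.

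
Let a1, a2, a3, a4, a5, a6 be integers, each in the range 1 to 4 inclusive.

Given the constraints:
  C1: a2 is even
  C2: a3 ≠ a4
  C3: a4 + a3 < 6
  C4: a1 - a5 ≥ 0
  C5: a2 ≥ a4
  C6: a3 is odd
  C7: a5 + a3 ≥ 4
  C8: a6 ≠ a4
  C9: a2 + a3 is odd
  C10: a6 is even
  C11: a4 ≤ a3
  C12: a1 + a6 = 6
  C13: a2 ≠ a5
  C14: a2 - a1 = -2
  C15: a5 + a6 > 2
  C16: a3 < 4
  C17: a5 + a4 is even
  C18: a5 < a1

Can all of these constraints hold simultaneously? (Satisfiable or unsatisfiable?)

Satisfiable

Take a1 = 4, a2 = 2, a3 = 3, a4 = 1, a5 = 1, a6 = 2. Then constraint 3: a4 + a3 = 4; constraint 4: a1 - a5 = 3, and every other listed constraint is also met.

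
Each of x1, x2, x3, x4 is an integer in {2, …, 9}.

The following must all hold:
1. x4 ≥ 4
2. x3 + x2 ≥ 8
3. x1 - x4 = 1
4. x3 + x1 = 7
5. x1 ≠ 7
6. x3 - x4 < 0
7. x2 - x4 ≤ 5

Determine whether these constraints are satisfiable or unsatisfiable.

Satisfiable

The assignment x1 = 5, x2 = 7, x3 = 2, x4 = 4 works:
  constraint 2 holds since x3 + x2 = 9.
  constraint 3 holds since x1 - x4 = 1.
  constraint 4 holds since x3 + x1 = 7.
The rest check out directly.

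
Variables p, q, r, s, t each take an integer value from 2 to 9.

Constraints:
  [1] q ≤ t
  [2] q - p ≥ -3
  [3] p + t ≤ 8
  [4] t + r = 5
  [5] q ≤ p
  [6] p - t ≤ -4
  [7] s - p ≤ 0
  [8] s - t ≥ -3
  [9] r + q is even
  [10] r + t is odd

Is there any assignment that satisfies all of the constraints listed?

Constraints 6, 7, and 8 give s − t ≥ -3, t − p ≥ 4, p − s ≥ 0.
Adding all 3 inequalities: the left sides telescope to 0, and the right sides sum to (-3) + 4 + 0 = 1. So 0 ≥ 1, which is false.

Unsatisfiable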